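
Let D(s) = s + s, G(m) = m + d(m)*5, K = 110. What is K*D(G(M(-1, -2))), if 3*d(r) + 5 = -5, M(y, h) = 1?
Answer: -10340/3 ≈ -3446.7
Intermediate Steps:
d(r) = -10/3 (d(r) = -5/3 + (⅓)*(-5) = -5/3 - 5/3 = -10/3)
G(m) = -50/3 + m (G(m) = m - 10/3*5 = m - 50/3 = -50/3 + m)
D(s) = 2*s
K*D(G(M(-1, -2))) = 110*(2*(-50/3 + 1)) = 110*(2*(-47/3)) = 110*(-94/3) = -10340/3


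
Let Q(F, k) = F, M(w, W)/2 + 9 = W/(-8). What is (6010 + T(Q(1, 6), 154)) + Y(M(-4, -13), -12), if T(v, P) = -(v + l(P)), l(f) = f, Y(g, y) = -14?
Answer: 5841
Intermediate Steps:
M(w, W) = -18 - W/4 (M(w, W) = -18 + 2*(W/(-8)) = -18 + 2*(W*(-1/8)) = -18 + 2*(-W/8) = -18 - W/4)
T(v, P) = -P - v (T(v, P) = -(v + P) = -(P + v) = -P - v)
(6010 + T(Q(1, 6), 154)) + Y(M(-4, -13), -12) = (6010 + (-1*154 - 1*1)) - 14 = (6010 + (-154 - 1)) - 14 = (6010 - 155) - 14 = 5855 - 14 = 5841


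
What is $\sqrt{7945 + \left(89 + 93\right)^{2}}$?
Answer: $\sqrt{41069} \approx 202.65$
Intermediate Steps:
$\sqrt{7945 + \left(89 + 93\right)^{2}} = \sqrt{7945 + 182^{2}} = \sqrt{7945 + 33124} = \sqrt{41069}$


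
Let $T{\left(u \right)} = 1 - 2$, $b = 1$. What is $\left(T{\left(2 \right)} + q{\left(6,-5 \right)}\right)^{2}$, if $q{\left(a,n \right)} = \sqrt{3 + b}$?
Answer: $1$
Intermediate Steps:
$T{\left(u \right)} = -1$ ($T{\left(u \right)} = 1 - 2 = -1$)
$q{\left(a,n \right)} = 2$ ($q{\left(a,n \right)} = \sqrt{3 + 1} = \sqrt{4} = 2$)
$\left(T{\left(2 \right)} + q{\left(6,-5 \right)}\right)^{2} = \left(-1 + 2\right)^{2} = 1^{2} = 1$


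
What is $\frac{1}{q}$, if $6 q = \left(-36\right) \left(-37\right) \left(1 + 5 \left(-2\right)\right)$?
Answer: $- \frac{1}{1998} \approx -0.0005005$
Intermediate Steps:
$q = -1998$ ($q = \frac{\left(-36\right) \left(-37\right) \left(1 + 5 \left(-2\right)\right)}{6} = \frac{1332 \left(1 - 10\right)}{6} = \frac{1332 \left(-9\right)}{6} = \frac{1}{6} \left(-11988\right) = -1998$)
$\frac{1}{q} = \frac{1}{-1998} = - \frac{1}{1998}$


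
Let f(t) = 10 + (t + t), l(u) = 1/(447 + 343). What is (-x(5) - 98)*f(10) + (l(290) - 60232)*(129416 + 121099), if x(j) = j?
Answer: -2384065515957/158 ≈ -1.5089e+10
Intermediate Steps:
l(u) = 1/790
f(t) = 10 + 2*t
(-x(5) - 98)*f(10) + (l(290) - 60232)*(129416 + 121099) = (-1*5 - 98)*(10 + 2*10) + (1/790 - 60232)*(129416 + 121099) = (-5 - 98)*(10 + 20) - 47583279/790*250515 = -103*30 - 2384065027737/158 = -3090 - 2384065027737/158 = -2384065515957/158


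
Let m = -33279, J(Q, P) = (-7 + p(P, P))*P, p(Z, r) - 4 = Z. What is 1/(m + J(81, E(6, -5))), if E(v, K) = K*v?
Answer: -1/32289 ≈ -3.0970e-5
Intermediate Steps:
p(Z, r) = 4 + Z
J(Q, P) = P*(-3 + P) (J(Q, P) = (-7 + (4 + P))*P = (-3 + P)*P = P*(-3 + P))
1/(m + J(81, E(6, -5))) = 1/(-33279 + (-5*6)*(-3 - 5*6)) = 1/(-33279 - 30*(-3 - 30)) = 1/(-33279 - 30*(-33)) = 1/(-33279 + 990) = 1/(-32289) = -1/32289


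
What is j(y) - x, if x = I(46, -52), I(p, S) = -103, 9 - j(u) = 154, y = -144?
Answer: -42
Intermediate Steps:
j(u) = -145 (j(u) = 9 - 1*154 = 9 - 154 = -145)
x = -103
j(y) - x = -145 - 1*(-103) = -145 + 103 = -42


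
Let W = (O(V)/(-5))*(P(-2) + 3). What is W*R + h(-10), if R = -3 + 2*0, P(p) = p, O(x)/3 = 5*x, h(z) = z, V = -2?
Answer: -28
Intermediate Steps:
O(x) = 15*x (O(x) = 3*(5*x) = 15*x)
W = 6 (W = ((15*(-2))/(-5))*(-2 + 3) = -30*(-1/5)*1 = 6*1 = 6)
R = -3 (R = -3 + 0 = -3)
W*R + h(-10) = 6*(-3) - 10 = -18 - 10 = -28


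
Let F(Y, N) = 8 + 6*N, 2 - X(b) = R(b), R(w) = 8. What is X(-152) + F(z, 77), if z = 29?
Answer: 464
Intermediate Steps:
X(b) = -6 (X(b) = 2 - 1*8 = 2 - 8 = -6)
X(-152) + F(z, 77) = -6 + (8 + 6*77) = -6 + (8 + 462) = -6 + 470 = 464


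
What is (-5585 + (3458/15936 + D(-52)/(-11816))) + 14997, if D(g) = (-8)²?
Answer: 110769833221/11768736 ≈ 9412.2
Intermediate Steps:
D(g) = 64
(-5585 + (3458/15936 + D(-52)/(-11816))) + 14997 = (-5585 + (3458/15936 + 64/(-11816))) + 14997 = (-5585 + (3458*(1/15936) + 64*(-1/11816))) + 14997 = (-5585 + (1729/7968 - 8/1477)) + 14997 = (-5585 + 2489989/11768736) + 14997 = -65725900571/11768736 + 14997 = 110769833221/11768736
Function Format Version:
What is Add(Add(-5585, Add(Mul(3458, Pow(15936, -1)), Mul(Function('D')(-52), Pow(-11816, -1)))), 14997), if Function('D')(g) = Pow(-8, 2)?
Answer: Rational(110769833221, 11768736) ≈ 9412.2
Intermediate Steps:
Function('D')(g) = 64
Add(Add(-5585, Add(Mul(3458, Pow(15936, -1)), Mul(Function('D')(-52), Pow(-11816, -1)))), 14997) = Add(Add(-5585, Add(Mul(3458, Pow(15936, -1)), Mul(64, Pow(-11816, -1)))), 14997) = Add(Add(-5585, Add(Mul(3458, Rational(1, 15936)), Mul(64, Rational(-1, 11816)))), 14997) = Add(Add(-5585, Add(Rational(1729, 7968), Rational(-8, 1477))), 14997) = Add(Add(-5585, Rational(2489989, 11768736)), 14997) = Add(Rational(-65725900571, 11768736), 14997) = Rational(110769833221, 11768736)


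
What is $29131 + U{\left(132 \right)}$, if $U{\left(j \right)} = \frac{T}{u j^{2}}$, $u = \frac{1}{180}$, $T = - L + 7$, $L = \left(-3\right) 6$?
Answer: $\frac{14099529}{484} \approx 29131.0$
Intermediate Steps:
$L = -18$
$T = 25$ ($T = \left(-1\right) \left(-18\right) + 7 = 18 + 7 = 25$)
$u = \frac{1}{180} \approx 0.0055556$
$U{\left(j \right)} = \frac{4500}{j^{2}}$ ($U{\left(j \right)} = \frac{25}{\frac{1}{180} j^{2}} = 25 \frac{180}{j^{2}} = \frac{4500}{j^{2}}$)
$29131 + U{\left(132 \right)} = 29131 + \frac{4500}{17424} = 29131 + 4500 \cdot \frac{1}{17424} = 29131 + \frac{125}{484} = \frac{14099529}{484}$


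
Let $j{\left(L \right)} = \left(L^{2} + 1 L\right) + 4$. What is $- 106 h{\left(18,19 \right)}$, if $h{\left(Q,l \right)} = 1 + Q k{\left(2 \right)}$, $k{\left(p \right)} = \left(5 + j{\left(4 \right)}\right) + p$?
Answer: $-59254$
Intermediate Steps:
$j{\left(L \right)} = 4 + L + L^{2}$ ($j{\left(L \right)} = \left(L^{2} + L\right) + 4 = \left(L + L^{2}\right) + 4 = 4 + L + L^{2}$)
$k{\left(p \right)} = 29 + p$ ($k{\left(p \right)} = \left(5 + \left(4 + 4 + 4^{2}\right)\right) + p = \left(5 + \left(4 + 4 + 16\right)\right) + p = \left(5 + 24\right) + p = 29 + p$)
$h{\left(Q,l \right)} = 1 + 31 Q$ ($h{\left(Q,l \right)} = 1 + Q \left(29 + 2\right) = 1 + Q 31 = 1 + 31 Q$)
$- 106 h{\left(18,19 \right)} = - 106 \left(1 + 31 \cdot 18\right) = - 106 \left(1 + 558\right) = \left(-106\right) 559 = -59254$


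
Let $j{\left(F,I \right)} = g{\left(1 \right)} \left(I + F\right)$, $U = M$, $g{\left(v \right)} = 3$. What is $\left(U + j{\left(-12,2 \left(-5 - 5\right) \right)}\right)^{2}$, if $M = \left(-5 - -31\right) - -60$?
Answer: $100$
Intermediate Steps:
$M = 86$ ($M = \left(-5 + 31\right) + 60 = 26 + 60 = 86$)
$U = 86$
$j{\left(F,I \right)} = 3 F + 3 I$ ($j{\left(F,I \right)} = 3 \left(I + F\right) = 3 \left(F + I\right) = 3 F + 3 I$)
$\left(U + j{\left(-12,2 \left(-5 - 5\right) \right)}\right)^{2} = \left(86 + \left(3 \left(-12\right) + 3 \cdot 2 \left(-5 - 5\right)\right)\right)^{2} = \left(86 + \left(-36 + 3 \cdot 2 \left(-10\right)\right)\right)^{2} = \left(86 + \left(-36 + 3 \left(-20\right)\right)\right)^{2} = \left(86 - 96\right)^{2} = \left(-10\right)^{2} = 100$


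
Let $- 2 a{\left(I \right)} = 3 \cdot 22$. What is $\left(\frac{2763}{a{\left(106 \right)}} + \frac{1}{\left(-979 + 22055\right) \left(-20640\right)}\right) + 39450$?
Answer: $\frac{17124668760959}{435008640} \approx 39366.0$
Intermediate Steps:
$a{\left(I \right)} = -33$ ($a{\left(I \right)} = - \frac{3 \cdot 22}{2} = \left(- \frac{1}{2}\right) 66 = -33$)
$\left(\frac{2763}{a{\left(106 \right)}} + \frac{1}{\left(-979 + 22055\right) \left(-20640\right)}\right) + 39450 = \left(\frac{2763}{-33} + \frac{1}{\left(-979 + 22055\right) \left(-20640\right)}\right) + 39450 = \left(2763 \left(- \frac{1}{33}\right) + \frac{1}{21076} \left(- \frac{1}{20640}\right)\right) + 39450 = \left(- \frac{921}{11} + \frac{1}{21076} \left(- \frac{1}{20640}\right)\right) + 39450 = \left(- \frac{921}{11} - \frac{1}{435008640}\right) + 39450 = - \frac{36422087041}{435008640} + 39450 = \frac{17124668760959}{435008640}$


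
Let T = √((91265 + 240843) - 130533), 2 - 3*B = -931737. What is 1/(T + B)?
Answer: 2795217/868135749946 - 45*√8063/868135749946 ≈ 3.2151e-6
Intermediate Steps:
B = 931739/3 (B = ⅔ - ⅓*(-931737) = ⅔ + 310579 = 931739/3 ≈ 3.1058e+5)
T = 5*√8063 (T = √(332108 - 130533) = √201575 = 5*√8063 ≈ 448.97)
1/(T + B) = 1/(5*√8063 + 931739/3) = 1/(931739/3 + 5*√8063)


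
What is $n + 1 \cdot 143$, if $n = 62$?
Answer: $205$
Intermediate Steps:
$n + 1 \cdot 143 = 62 + 1 \cdot 143 = 62 + 143 = 205$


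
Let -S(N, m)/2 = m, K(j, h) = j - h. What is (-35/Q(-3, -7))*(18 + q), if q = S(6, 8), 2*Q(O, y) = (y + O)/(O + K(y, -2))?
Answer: -112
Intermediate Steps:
S(N, m) = -2*m
Q(O, y) = (O + y)/(2*(2 + O + y)) (Q(O, y) = ((y + O)/(O + (y - 1*(-2))))/2 = ((O + y)/(O + (y + 2)))/2 = ((O + y)/(O + (2 + y)))/2 = ((O + y)/(2 + O + y))/2 = (O + y)/(2*(2 + O + y)))
q = -16 (q = -2*8 = -16)
(-35/Q(-3, -7))*(18 + q) = (-35*2*(2 - 3 - 7)/(-3 - 7))*(18 - 16) = -35/((1/2)*(-10)/(-8))*2 = -35/((1/2)*(-1/8)*(-10))*2 = -35/5/8*2 = -35*8/5*2 = -56*2 = -112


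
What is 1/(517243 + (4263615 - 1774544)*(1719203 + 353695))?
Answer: 1/5159590815001 ≈ 1.9381e-13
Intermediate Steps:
1/(517243 + (4263615 - 1774544)*(1719203 + 353695)) = 1/(517243 + 2489071*2072898) = 1/(517243 + 5159590297758) = 1/5159590815001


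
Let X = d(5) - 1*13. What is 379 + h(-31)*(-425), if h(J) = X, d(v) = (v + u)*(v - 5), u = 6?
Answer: 5904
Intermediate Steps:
d(v) = (-5 + v)*(6 + v) (d(v) = (v + 6)*(v - 5) = (6 + v)*(-5 + v) = (-5 + v)*(6 + v))
X = -13 (X = (-30 + 5 + 5²) - 1*13 = (-30 + 5 + 25) - 13 = 0 - 13 = -13)
h(J) = -13
379 + h(-31)*(-425) = 379 - 13*(-425) = 379 + 5525 = 5904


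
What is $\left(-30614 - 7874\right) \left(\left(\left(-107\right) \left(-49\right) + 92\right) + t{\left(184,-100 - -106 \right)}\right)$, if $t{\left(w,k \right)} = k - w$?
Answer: $-198482616$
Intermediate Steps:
$\left(-30614 - 7874\right) \left(\left(\left(-107\right) \left(-49\right) + 92\right) + t{\left(184,-100 - -106 \right)}\right) = \left(-30614 - 7874\right) \left(\left(\left(-107\right) \left(-49\right) + 92\right) - 178\right) = - 38488 \left(\left(5243 + 92\right) + \left(\left(-100 + 106\right) - 184\right)\right) = - 38488 \left(5335 + \left(6 - 184\right)\right) = - 38488 \left(5335 - 178\right) = \left(-38488\right) 5157 = -198482616$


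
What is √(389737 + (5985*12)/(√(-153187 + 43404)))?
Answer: √(4697230007945593 - 7884615060*I*√109783)/109783 ≈ 624.29 - 0.1736*I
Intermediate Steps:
√(389737 + (5985*12)/(√(-153187 + 43404))) = √(389737 + 71820/(√(-109783))) = √(389737 + 71820/((I*√109783))) = √(389737 + 71820*(-I*√109783/109783)) = √(389737 - 71820*I*√109783/109783)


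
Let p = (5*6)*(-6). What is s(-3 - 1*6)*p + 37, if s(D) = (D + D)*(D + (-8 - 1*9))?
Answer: -84203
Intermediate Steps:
s(D) = 2*D*(-17 + D) (s(D) = (2*D)*(D + (-8 - 9)) = (2*D)*(D - 17) = (2*D)*(-17 + D) = 2*D*(-17 + D))
p = -180 (p = 30*(-6) = -180)
s(-3 - 1*6)*p + 37 = (2*(-3 - 1*6)*(-17 + (-3 - 1*6)))*(-180) + 37 = (2*(-3 - 6)*(-17 + (-3 - 6)))*(-180) + 37 = (2*(-9)*(-17 - 9))*(-180) + 37 = (2*(-9)*(-26))*(-180) + 37 = 468*(-180) + 37 = -84240 + 37 = -84203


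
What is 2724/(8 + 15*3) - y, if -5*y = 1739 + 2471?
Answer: 47350/53 ≈ 893.40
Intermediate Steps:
y = -842 (y = -(1739 + 2471)/5 = -⅕*4210 = -842)
2724/(8 + 15*3) - y = 2724/(8 + 15*3) - 1*(-842) = 2724/(8 + 45) + 842 = 2724/53 + 842 = 47350/53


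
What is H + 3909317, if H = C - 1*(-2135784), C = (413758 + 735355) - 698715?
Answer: 6495499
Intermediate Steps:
C = 450398 (C = 1149113 - 698715 = 450398)
H = 2586182 (H = 450398 - 1*(-2135784) = 450398 + 2135784 = 2586182)
H + 3909317 = 2586182 + 3909317 = 6495499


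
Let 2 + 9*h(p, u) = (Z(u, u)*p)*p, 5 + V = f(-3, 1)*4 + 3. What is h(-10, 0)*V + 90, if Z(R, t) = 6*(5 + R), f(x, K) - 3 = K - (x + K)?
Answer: 66766/9 ≈ 7418.4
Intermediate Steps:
f(x, K) = 3 - x (f(x, K) = 3 + (K - (x + K)) = 3 + (K - (K + x)) = 3 + (K + (-K - x)) = 3 - x)
V = 22 (V = -5 + ((3 - 1*(-3))*4 + 3) = -5 + ((3 + 3)*4 + 3) = -5 + (6*4 + 3) = -5 + (24 + 3) = -5 + 27 = 22)
Z(R, t) = 30 + 6*R
h(p, u) = -2/9 + p²*(30 + 6*u)/9 (h(p, u) = -2/9 + (((30 + 6*u)*p)*p)/9 = -2/9 + ((p*(30 + 6*u))*p)/9 = -2/9 + (p²*(30 + 6*u))/9 = -2/9 + p²*(30 + 6*u)/9)
h(-10, 0)*V + 90 = (-2/9 + (⅔)*(-10)²*(5 + 0))*22 + 90 = (-2/9 + (⅔)*100*5)*22 + 90 = (-2/9 + 1000/3)*22 + 90 = (2998/9)*22 + 90 = 65956/9 + 90 = 66766/9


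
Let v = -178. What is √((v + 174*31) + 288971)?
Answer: √294187 ≈ 542.39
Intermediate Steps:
√((v + 174*31) + 288971) = √((-178 + 174*31) + 288971) = √((-178 + 5394) + 288971) = √(5216 + 288971) = √294187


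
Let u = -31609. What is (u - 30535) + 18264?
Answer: -43880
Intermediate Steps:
(u - 30535) + 18264 = (-31609 - 30535) + 18264 = -62144 + 18264 = -43880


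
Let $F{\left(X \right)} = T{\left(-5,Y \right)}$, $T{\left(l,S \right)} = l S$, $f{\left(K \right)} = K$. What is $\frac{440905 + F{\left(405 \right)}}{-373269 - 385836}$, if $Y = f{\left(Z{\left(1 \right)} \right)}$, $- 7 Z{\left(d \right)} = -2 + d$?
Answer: $- \frac{617266}{1062747} \approx -0.58082$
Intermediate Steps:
$Z{\left(d \right)} = \frac{2}{7} - \frac{d}{7}$ ($Z{\left(d \right)} = - \frac{-2 + d}{7} = \frac{2}{7} - \frac{d}{7}$)
$Y = \frac{1}{7}$ ($Y = \frac{2}{7} - \frac{1}{7} = \frac{1}{7} \approx 0.14286$)
$T{\left(l,S \right)} = S l$
$F{\left(X \right)} = - \frac{5}{7}$ ($F{\left(X \right)} = \frac{1}{7} \left(-5\right) = - \frac{5}{7}$)
$\frac{440905 + F{\left(405 \right)}}{-373269 - 385836} = \frac{440905 - \frac{5}{7}}{-373269 - 385836} = \frac{3086330}{7 \left(-759105\right)} = \frac{3086330}{7} \left(- \frac{1}{759105}\right) = - \frac{617266}{1062747}$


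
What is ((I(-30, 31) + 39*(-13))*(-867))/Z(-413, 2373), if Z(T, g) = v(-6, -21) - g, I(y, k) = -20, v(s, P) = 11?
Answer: -456909/2362 ≈ -193.44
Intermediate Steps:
Z(T, g) = 11 - g
((I(-30, 31) + 39*(-13))*(-867))/Z(-413, 2373) = ((-20 + 39*(-13))*(-867))/(11 - 1*2373) = ((-20 - 507)*(-867))/(11 - 2373) = -527*(-867)/(-2362) = 456909*(-1/2362) = -456909/2362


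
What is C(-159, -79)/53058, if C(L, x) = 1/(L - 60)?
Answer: -1/11619702 ≈ -8.6061e-8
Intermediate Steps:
C(L, x) = 1/(-60 + L)
C(-159, -79)/53058 = 1/(-60 - 159*53058) = (1/53058)/(-219) = -1/219*1/53058 = -1/11619702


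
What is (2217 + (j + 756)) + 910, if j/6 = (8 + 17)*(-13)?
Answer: 1933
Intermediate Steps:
j = -1950 (j = 6*((8 + 17)*(-13)) = 6*(25*(-13)) = 6*(-325) = -1950)
(2217 + (j + 756)) + 910 = (2217 + (-1950 + 756)) + 910 = (2217 - 1194) + 910 = 1023 + 910 = 1933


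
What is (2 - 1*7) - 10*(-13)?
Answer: 125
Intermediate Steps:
(2 - 1*7) - 10*(-13) = (2 - 7) + 130 = -5 + 130 = 125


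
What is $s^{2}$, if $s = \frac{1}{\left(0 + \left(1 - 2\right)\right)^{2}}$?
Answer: $1$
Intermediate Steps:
$s = 1$ ($s = \frac{1}{\left(0 - 1\right)^{2}} = \frac{1}{\left(-1\right)^{2}} = 1^{-1} = 1$)
$s^{2} = 1^{2} = 1$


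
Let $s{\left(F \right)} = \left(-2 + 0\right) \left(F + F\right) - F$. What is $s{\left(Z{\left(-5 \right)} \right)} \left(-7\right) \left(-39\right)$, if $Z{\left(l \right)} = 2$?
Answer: $-2730$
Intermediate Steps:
$s{\left(F \right)} = - 5 F$ ($s{\left(F \right)} = - 2 \cdot 2 F - F = - 4 F - F = - 5 F$)
$s{\left(Z{\left(-5 \right)} \right)} \left(-7\right) \left(-39\right) = \left(-5\right) 2 \left(-7\right) \left(-39\right) = \left(-10\right) \left(-7\right) \left(-39\right) = 70 \left(-39\right) = -2730$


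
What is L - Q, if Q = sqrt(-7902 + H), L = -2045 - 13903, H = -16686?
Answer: -15948 - 6*I*sqrt(683) ≈ -15948.0 - 156.81*I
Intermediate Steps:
L = -15948
Q = 6*I*sqrt(683) (Q = sqrt(-7902 - 16686) = sqrt(-24588) = 6*I*sqrt(683) ≈ 156.81*I)
L - Q = -15948 - 6*I*sqrt(683)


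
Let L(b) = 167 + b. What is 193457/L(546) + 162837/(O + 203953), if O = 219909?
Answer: 82115173715/302213606 ≈ 271.71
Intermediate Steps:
193457/L(546) + 162837/(O + 203953) = 193457/(167 + 546) + 162837/(219909 + 203953) = 193457/713 + 162837/423862 = 82115173715/302213606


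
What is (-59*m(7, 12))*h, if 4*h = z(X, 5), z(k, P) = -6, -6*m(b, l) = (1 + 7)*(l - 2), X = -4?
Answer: -1180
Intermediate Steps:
m(b, l) = 8/3 - 4*l/3 (m(b, l) = -(1 + 7)*(l - 2)/6 = -4*(-2 + l)/3 = -(-16 + 8*l)/6 = 8/3 - 4*l/3)
h = -3/2 (h = (1/4)*(-6) = -3/2 ≈ -1.5000)
(-59*m(7, 12))*h = -59*(8/3 - 4/3*12)*(-3/2) = -59*(8/3 - 16)*(-3/2) = -59*(-40/3)*(-3/2) = (2360/3)*(-3/2) = -1180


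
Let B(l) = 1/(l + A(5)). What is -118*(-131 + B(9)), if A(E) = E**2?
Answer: 262727/17 ≈ 15455.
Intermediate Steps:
B(l) = 1/(25 + l) (B(l) = 1/(l + 5**2) = 1/(l + 25) = 1/(25 + l))
-118*(-131 + B(9)) = -118*(-131 + 1/(25 + 9)) = -118*(-131 + 1/34) = -118*(-4453/34) = 262727/17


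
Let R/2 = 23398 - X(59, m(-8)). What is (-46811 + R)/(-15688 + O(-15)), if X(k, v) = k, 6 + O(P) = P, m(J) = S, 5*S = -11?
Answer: 133/15709 ≈ 0.0084665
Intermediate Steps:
S = -11/5 (S = (⅕)*(-11) = -11/5 ≈ -2.2000)
m(J) = -11/5
O(P) = -6 + P
R = 46678 (R = 2*(23398 - 1*59) = 2*(23398 - 59) = 2*23339 = 46678)
(-46811 + R)/(-15688 + O(-15)) = (-46811 + 46678)/(-15688 + (-6 - 15)) = -133/(-15688 - 21) = -133/(-15709) = -133*(-1/15709) = 133/15709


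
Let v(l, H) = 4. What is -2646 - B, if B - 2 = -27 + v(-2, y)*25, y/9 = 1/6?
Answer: -2721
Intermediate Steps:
y = 3/2 (y = 9/6 = 9*(⅙) = 3/2 ≈ 1.5000)
B = 75 (B = 2 + (-27 + 4*25) = 2 + (-27 + 100) = 2 + 73 = 75)
-2646 - B = -2646 - 1*75 = -2646 - 75 = -2721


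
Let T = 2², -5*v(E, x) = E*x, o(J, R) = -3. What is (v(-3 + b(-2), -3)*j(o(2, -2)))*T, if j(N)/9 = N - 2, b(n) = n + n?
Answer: 756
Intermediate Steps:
b(n) = 2*n
j(N) = -18 + 9*N (j(N) = 9*(N - 2) = 9*(-2 + N) = -18 + 9*N)
v(E, x) = -E*x/5
T = 4
(v(-3 + b(-2), -3)*j(o(2, -2)))*T = ((-⅕*(-3 + 2*(-2))*(-3))*(-18 + 9*(-3)))*4 = ((-⅕*(-3 - 4)*(-3))*(-18 - 27))*4 = (-⅕*(-7)*(-3)*(-45))*4 = -21/5*(-45)*4 = 189*4 = 756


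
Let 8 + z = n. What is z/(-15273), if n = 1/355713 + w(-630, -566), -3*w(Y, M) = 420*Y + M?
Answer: -31438152083/5432804649 ≈ -5.7867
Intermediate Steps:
w(Y, M) = -140*Y - M/3 (w(Y, M) = -(420*Y + M)/3 = -(M + 420*Y)/3 = -140*Y - M/3)
n = 31440997787/355713 (n = 1/355713 + (-140*(-630) - ⅓*(-566)) = 1/355713 + (88200 + 566/3) = 1/355713 + 265166/3 = 31440997787/355713 ≈ 88389.)
z = 31438152083/355713 (z = -8 + 31440997787/355713 = 31438152083/355713 ≈ 88381.)
z/(-15273) = (31438152083/355713)/(-15273) = (31438152083/355713)*(-1/15273) = -31438152083/5432804649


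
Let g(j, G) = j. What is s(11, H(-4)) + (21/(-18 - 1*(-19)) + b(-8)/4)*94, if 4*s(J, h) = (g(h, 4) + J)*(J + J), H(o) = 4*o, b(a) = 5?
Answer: 2064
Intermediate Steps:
s(J, h) = J*(J + h)/2 (s(J, h) = ((h + J)*(J + J))/4 = ((J + h)*(2*J))/4 = (2*J*(J + h))/4 = J*(J + h)/2)
s(11, H(-4)) + (21/(-18 - 1*(-19)) + b(-8)/4)*94 = (½)*11*(11 + 4*(-4)) + (21/(-18 - 1*(-19)) + 5/4)*94 = (½)*11*(11 - 16) + (21/(-18 + 19) + 5*(¼))*94 = (½)*11*(-5) + (21/1 + 5/4)*94 = -55/2 + (21*1 + 5/4)*94 = -55/2 + (21 + 5/4)*94 = -55/2 + (89/4)*94 = -55/2 + 4183/2 = 2064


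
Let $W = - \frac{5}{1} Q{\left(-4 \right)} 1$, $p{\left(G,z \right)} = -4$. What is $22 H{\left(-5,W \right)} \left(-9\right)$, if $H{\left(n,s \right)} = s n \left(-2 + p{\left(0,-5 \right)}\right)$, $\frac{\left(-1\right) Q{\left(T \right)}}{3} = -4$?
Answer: $356400$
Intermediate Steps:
$Q{\left(T \right)} = 12$ ($Q{\left(T \right)} = \left(-3\right) \left(-4\right) = 12$)
$W = -60$ ($W = - \frac{5}{1} \cdot 12 \cdot 1 = \left(-5\right) 1 \cdot 12 \cdot 1 = \left(-5\right) 12 \cdot 1 = \left(-60\right) 1 = -60$)
$H{\left(n,s \right)} = - 6 n s$ ($H{\left(n,s \right)} = s n \left(-2 - 4\right) = n s \left(-6\right) = - 6 n s$)
$22 H{\left(-5,W \right)} \left(-9\right) = 22 \left(\left(-6\right) \left(-5\right) \left(-60\right)\right) \left(-9\right) = 22 \left(-1800\right) \left(-9\right) = \left(-39600\right) \left(-9\right) = 356400$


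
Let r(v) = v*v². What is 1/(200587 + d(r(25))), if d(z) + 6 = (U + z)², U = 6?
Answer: 1/244528742 ≈ 4.0895e-9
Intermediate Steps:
r(v) = v³
d(z) = -6 + (6 + z)²
1/(200587 + d(r(25))) = 1/(200587 + (-6 + (6 + 25³)²)) = 1/(200587 + (-6 + (6 + 15625)²)) = 1/(200587 + (-6 + 15631²)) = 1/(200587 + (-6 + 244328161)) = 1/(200587 + 244328155) = 1/244528742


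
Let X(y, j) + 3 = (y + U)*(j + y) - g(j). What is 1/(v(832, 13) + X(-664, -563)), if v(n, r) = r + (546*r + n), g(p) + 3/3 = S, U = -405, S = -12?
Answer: 1/1319616 ≈ 7.5780e-7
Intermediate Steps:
g(p) = -13 (g(p) = -1 - 12 = -13)
v(n, r) = n + 547*r (v(n, r) = r + (n + 546*r) = n + 547*r)
X(y, j) = 10 + (-405 + y)*(j + y) (X(y, j) = -3 + ((y - 405)*(j + y) - 1*(-13)) = -3 + ((-405 + y)*(j + y) + 13) = -3 + (13 + (-405 + y)*(j + y)) = 10 + (-405 + y)*(j + y))
1/(v(832, 13) + X(-664, -563)) = 1/((832 + 547*13) + (10 + (-664)**2 - 405*(-563) - 405*(-664) - 563*(-664))) = 1/((832 + 7111) + (10 + 440896 + 228015 + 268920 + 373832)) = 1/(7943 + 1311673) = 1/1319616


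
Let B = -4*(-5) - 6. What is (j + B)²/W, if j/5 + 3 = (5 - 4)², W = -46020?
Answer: -4/11505 ≈ -0.00034767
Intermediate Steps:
B = 14 (B = 20 - 6 = 14)
j = -10 (j = -15 + 5*(5 - 4)² = -15 + 5*1² = -15 + 5*1 = -15 + 5 = -10)
(j + B)²/W = (-10 + 14)²/(-46020) = 4²*(-1/46020) = 16*(-1/46020) = -4/11505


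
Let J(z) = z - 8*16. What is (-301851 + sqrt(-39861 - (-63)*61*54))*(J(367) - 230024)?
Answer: 69360832035 - 689355*sqrt(18629) ≈ 6.9267e+10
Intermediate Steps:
J(z) = -128 + z (J(z) = z - 128 = -128 + z)
(-301851 + sqrt(-39861 - (-63)*61*54))*(J(367) - 230024) = (-301851 + sqrt(-39861 - (-63)*61*54))*((-128 + 367) - 230024) = (-301851 + sqrt(-39861 - 63*(-61)*54))*(239 - 230024) = (-301851 + sqrt(-39861 + 3843*54))*(-229785) = (-301851 + sqrt(-39861 + 207522))*(-229785) = (-301851 + sqrt(167661))*(-229785) = (-301851 + 3*sqrt(18629))*(-229785) = 69360832035 - 689355*sqrt(18629)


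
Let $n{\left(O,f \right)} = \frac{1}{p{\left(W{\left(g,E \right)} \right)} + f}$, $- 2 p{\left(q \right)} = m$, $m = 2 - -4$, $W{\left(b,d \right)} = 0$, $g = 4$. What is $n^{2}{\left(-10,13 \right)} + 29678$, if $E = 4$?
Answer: $\frac{2967801}{100} \approx 29678.0$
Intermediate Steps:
$m = 6$ ($m = 2 + 4 = 6$)
$p{\left(q \right)} = -3$ ($p{\left(q \right)} = \left(- \frac{1}{2}\right) 6 = -3$)
$n{\left(O,f \right)} = \frac{1}{-3 + f}$
$n^{2}{\left(-10,13 \right)} + 29678 = \left(\frac{1}{-3 + 13}\right)^{2} + 29678 = \left(\frac{1}{10}\right)^{2} + 29678 = \frac{1}{100} + 29678 = \frac{2967801}{100}$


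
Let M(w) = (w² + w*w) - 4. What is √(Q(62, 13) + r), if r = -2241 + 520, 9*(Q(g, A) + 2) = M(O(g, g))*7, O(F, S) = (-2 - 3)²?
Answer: I*√6785/3 ≈ 27.457*I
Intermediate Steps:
O(F, S) = 25 (O(F, S) = (-5)² = 25)
M(w) = -4 + 2*w² (M(w) = (w² + w²) - 4 = 2*w² - 4 = -4 + 2*w²)
Q(g, A) = 8704/9 (Q(g, A) = -2 + ((-4 + 2*25²)*7)/9 = -2 + ((-4 + 2*625)*7)/9 = -2 + ((-4 + 1250)*7)/9 = -2 + (1246*7)/9 = -2 + (⅑)*8722 = -2 + 8722/9 = 8704/9)
r = -1721
√(Q(62, 13) + r) = √(8704/9 - 1721) = √(-6785/9) = I*√6785/3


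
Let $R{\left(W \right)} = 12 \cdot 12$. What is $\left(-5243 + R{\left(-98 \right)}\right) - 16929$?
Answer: $-22028$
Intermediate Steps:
$R{\left(W \right)} = 144$
$\left(-5243 + R{\left(-98 \right)}\right) - 16929 = \left(-5243 + 144\right) - 16929 = -5099 - 16929 = -22028$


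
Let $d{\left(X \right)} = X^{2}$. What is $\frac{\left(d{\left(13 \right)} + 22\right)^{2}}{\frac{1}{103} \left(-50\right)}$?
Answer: $- \frac{3757543}{50} \approx -75151.0$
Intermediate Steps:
$\frac{\left(d{\left(13 \right)} + 22\right)^{2}}{\frac{1}{103} \left(-50\right)} = \frac{\left(13^{2} + 22\right)^{2}}{\frac{1}{103} \left(-50\right)} = \frac{\left(169 + 22\right)^{2}}{\frac{1}{103} \left(-50\right)} = \frac{191^{2}}{- \frac{50}{103}} = 36481 \left(- \frac{103}{50}\right) = - \frac{3757543}{50}$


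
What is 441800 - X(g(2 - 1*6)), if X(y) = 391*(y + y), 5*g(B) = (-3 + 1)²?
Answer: 2205872/5 ≈ 4.4117e+5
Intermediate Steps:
g(B) = ⅘ (g(B) = (-3 + 1)²/5 = (⅕)*(-2)² = (⅕)*4 = ⅘)
X(y) = 782*y (X(y) = 391*(2*y) = 782*y)
441800 - X(g(2 - 1*6)) = 441800 - 782*4/5 = 441800 - 1*3128/5 = 441800 - 3128/5 = 2205872/5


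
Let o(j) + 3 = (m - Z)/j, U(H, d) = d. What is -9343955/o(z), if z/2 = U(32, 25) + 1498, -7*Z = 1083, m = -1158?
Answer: 199231808510/70989 ≈ 2.8065e+6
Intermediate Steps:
Z = -1083/7 (Z = -⅐*1083 = -1083/7 ≈ -154.71)
z = 3046 (z = 2*(25 + 1498) = 2*1523 = 3046)
o(j) = -3 - 7023/(7*j) (o(j) = -3 + (-1158 - 1*(-1083/7))/j = -3 + (-1158 + 1083/7)/j = -3 - 7023/(7*j))
-9343955/o(z) = -9343955/(-3 - 7023/7/3046) = -9343955/(-3 - 7023/7*1/3046) = -9343955/(-3 - 7023/21322) = -9343955/(-70989/21322) = -9343955*(-21322/70989) = 199231808510/70989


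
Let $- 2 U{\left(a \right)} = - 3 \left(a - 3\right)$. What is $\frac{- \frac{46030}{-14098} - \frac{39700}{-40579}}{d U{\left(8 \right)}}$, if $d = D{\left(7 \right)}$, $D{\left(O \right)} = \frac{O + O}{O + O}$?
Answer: $\frac{69358342}{122589159} \approx 0.56578$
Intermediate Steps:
$D{\left(O \right)} = 1$ ($D{\left(O \right)} = \frac{2 O}{2 O} = 2 O \frac{1}{2 O} = 1$)
$d = 1$
$U{\left(a \right)} = - \frac{9}{2} + \frac{3 a}{2}$ ($U{\left(a \right)} = - \frac{\left(-3\right) \left(a - 3\right)}{2} = - \frac{\left(-3\right) \left(-3 + a\right)}{2} = - \frac{9 - 3 a}{2} = - \frac{9}{2} + \frac{3 a}{2}$)
$\frac{- \frac{46030}{-14098} - \frac{39700}{-40579}}{d U{\left(8 \right)}} = \frac{- \frac{46030}{-14098} - \frac{39700}{-40579}}{1 \left(- \frac{9}{2} + \frac{3}{2} \cdot 8\right)} = \frac{\left(-46030\right) \left(- \frac{1}{14098}\right) - - \frac{39700}{40579}}{1 \left(- \frac{9}{2} + 12\right)} = \frac{\frac{23015}{7049} + \frac{39700}{40579}}{1 \cdot \frac{15}{2}} = \frac{173395855}{40863053 \cdot \frac{15}{2}} = \frac{173395855}{40863053} \cdot \frac{2}{15} = \frac{69358342}{122589159}$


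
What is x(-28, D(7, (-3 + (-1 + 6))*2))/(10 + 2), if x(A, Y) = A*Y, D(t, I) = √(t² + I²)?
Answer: -7*√65/3 ≈ -18.812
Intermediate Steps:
D(t, I) = √(I² + t²)
x(-28, D(7, (-3 + (-1 + 6))*2))/(10 + 2) = (-28*√(((-3 + (-1 + 6))*2)² + 7²))/(10 + 2) = (-28*√(((-3 + 5)*2)² + 49))/12 = (-28*√((2*2)² + 49))/12 = (-28*√(4² + 49))/12 = (-28*√(16 + 49))/12 = (-28*√65)/12 = -7*√65/3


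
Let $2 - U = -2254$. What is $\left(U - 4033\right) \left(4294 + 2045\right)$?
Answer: $-11264403$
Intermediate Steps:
$U = 2256$ ($U = 2 - -2254 = 2 + 2254 = 2256$)
$\left(U - 4033\right) \left(4294 + 2045\right) = \left(2256 - 4033\right) \left(4294 + 2045\right) = \left(-1777\right) 6339 = -11264403$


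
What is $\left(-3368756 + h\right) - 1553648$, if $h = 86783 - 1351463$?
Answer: $-6187084$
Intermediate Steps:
$h = -1264680$ ($h = 86783 - 1351463 = -1264680$)
$\left(-3368756 + h\right) - 1553648 = \left(-3368756 - 1264680\right) - 1553648 = -4633436 - 1553648 = -6187084$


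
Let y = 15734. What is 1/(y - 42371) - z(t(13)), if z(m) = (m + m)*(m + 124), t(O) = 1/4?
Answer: -13238597/213096 ≈ -62.125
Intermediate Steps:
t(O) = 1/4
z(m) = 2*m*(124 + m) (z(m) = (2*m)*(124 + m) = 2*m*(124 + m))
1/(y - 42371) - z(t(13)) = 1/(15734 - 42371) - 2*(124 + 1/4)/4 = 1/(-26637) - 2*497/(4*4) = -1/26637 - 1*497/8 = -1/26637 - 497/8 = -13238597/213096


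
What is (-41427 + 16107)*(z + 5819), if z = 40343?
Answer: -1168821840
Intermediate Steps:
(-41427 + 16107)*(z + 5819) = (-41427 + 16107)*(40343 + 5819) = -25320*46162 = -1168821840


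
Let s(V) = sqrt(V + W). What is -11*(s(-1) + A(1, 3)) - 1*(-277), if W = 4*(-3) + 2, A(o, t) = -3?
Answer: 310 - 11*I*sqrt(11) ≈ 310.0 - 36.483*I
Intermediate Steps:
W = -10 (W = -12 + 2 = -10)
s(V) = sqrt(-10 + V) (s(V) = sqrt(V - 10) = sqrt(-10 + V))
-11*(s(-1) + A(1, 3)) - 1*(-277) = -11*(sqrt(-10 - 1) - 3) - 1*(-277) = -11*(sqrt(-11) - 3) + 277 = -11*(I*sqrt(11) - 3) + 277 = -11*(-3 + I*sqrt(11)) + 277 = (33 - 11*I*sqrt(11)) + 277 = 310 - 11*I*sqrt(11)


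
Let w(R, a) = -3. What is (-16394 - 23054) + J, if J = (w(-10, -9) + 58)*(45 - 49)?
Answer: -39668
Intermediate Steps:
J = -220 (J = (-3 + 58)*(45 - 49) = 55*(-4) = -220)
(-16394 - 23054) + J = (-16394 - 23054) - 220 = -39448 - 220 = -39668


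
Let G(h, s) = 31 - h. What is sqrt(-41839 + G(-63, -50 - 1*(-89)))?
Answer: 11*I*sqrt(345) ≈ 204.32*I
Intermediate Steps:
sqrt(-41839 + G(-63, -50 - 1*(-89))) = sqrt(-41839 + (31 - 1*(-63))) = sqrt(-41839 + (31 + 63)) = sqrt(-41839 + 94) = sqrt(-41745) = 11*I*sqrt(345)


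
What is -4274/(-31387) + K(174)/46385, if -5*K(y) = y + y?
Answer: 980324774/7279429975 ≈ 0.13467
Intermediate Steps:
K(y) = -2*y/5 (K(y) = -(y + y)/5 = -2*y/5)
-4274/(-31387) + K(174)/46385 = -4274/(-31387) - ⅖*174/46385 = -4274*(-1/31387) - 348/5*1/46385 = 4274/31387 - 348/231925 = 980324774/7279429975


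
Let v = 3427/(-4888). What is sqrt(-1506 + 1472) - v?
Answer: 3427/4888 + I*sqrt(34) ≈ 0.70111 + 5.831*I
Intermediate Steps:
v = -3427/4888 (v = 3427*(-1/4888) = -3427/4888 ≈ -0.70111)
sqrt(-1506 + 1472) - v = sqrt(-1506 + 1472) - 1*(-3427/4888) = sqrt(-34) + 3427/4888 = I*sqrt(34) + 3427/4888 = 3427/4888 + I*sqrt(34)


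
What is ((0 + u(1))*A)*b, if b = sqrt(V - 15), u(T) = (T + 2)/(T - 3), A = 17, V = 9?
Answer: -51*I*sqrt(6)/2 ≈ -62.462*I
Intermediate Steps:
u(T) = (2 + T)/(-3 + T)
b = I*sqrt(6) (b = sqrt(9 - 15) = sqrt(-6) = I*sqrt(6) ≈ 2.4495*I)
((0 + u(1))*A)*b = ((0 + (2 + 1)/(-3 + 1))*17)*(I*sqrt(6)) = ((0 + 3/(-2))*17)*(I*sqrt(6)) = ((0 - 1/2*3)*17)*(I*sqrt(6)) = ((0 - 3/2)*17)*(I*sqrt(6)) = (-3/2*17)*(I*sqrt(6)) = -51*I*sqrt(6)/2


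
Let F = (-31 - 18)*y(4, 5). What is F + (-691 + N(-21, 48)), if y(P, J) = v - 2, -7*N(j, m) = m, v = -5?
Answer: -2484/7 ≈ -354.86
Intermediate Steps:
N(j, m) = -m/7
y(P, J) = -7 (y(P, J) = -5 - 2 = -7)
F = 343 (F = (-31 - 18)*(-7) = -49*(-7) = 343)
F + (-691 + N(-21, 48)) = 343 + (-691 - ⅐*48) = 343 + (-691 - 48/7) = 343 - 4885/7 = -2484/7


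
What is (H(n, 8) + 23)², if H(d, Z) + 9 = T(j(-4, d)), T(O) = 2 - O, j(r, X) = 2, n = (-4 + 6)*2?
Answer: 196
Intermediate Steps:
n = 4 (n = 2*2 = 4)
H(d, Z) = -9 (H(d, Z) = -9 + (2 - 1*2) = -9 + (2 - 2) = -9 + 0 = -9)
(H(n, 8) + 23)² = (-9 + 23)² = 14² = 196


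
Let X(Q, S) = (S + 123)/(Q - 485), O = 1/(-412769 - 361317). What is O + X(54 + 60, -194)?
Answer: 54959735/287185906 ≈ 0.19137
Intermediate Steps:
O = -1/774086 (O = 1/(-774086) = -1/774086 ≈ -1.2918e-6)
X(Q, S) = (123 + S)/(-485 + Q)
O + X(54 + 60, -194) = -1/774086 + (123 - 194)/(-485 + (54 + 60)) = -1/774086 - 71/(-485 + 114) = -1/774086 - 71/(-371) = -1/774086 - 1/371*(-71) = -1/774086 + 71/371 = 54959735/287185906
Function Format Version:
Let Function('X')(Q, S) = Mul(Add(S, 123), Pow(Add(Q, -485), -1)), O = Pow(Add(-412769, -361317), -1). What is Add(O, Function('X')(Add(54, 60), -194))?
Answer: Rational(54959735, 287185906) ≈ 0.19137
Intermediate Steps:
O = Rational(-1, 774086) (O = Pow(-774086, -1) = Rational(-1, 774086) ≈ -1.2918e-6)
Function('X')(Q, S) = Mul(Pow(Add(-485, Q), -1), Add(123, S)) (Function('X')(Q, S) = Mul(Add(123, S), Pow(Add(-485, Q), -1)) = Mul(Pow(Add(-485, Q), -1), Add(123, S)))
Add(O, Function('X')(Add(54, 60), -194)) = Add(Rational(-1, 774086), Mul(Pow(Add(-485, Add(54, 60)), -1), Add(123, -194))) = Add(Rational(-1, 774086), Mul(Pow(Add(-485, 114), -1), -71)) = Add(Rational(-1, 774086), Mul(Pow(-371, -1), -71)) = Add(Rational(-1, 774086), Mul(Rational(-1, 371), -71)) = Add(Rational(-1, 774086), Rational(71, 371)) = Rational(54959735, 287185906)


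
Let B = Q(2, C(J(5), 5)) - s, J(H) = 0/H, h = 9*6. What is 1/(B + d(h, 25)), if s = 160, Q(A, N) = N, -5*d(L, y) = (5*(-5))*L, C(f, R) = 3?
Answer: 1/113 ≈ 0.0088496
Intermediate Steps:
h = 54
J(H) = 0
d(L, y) = 5*L (d(L, y) = -5*(-5)*L/5 = -(-5)*L = 5*L)
B = -157 (B = 3 - 1*160 = 3 - 160 = -157)
1/(B + d(h, 25)) = 1/(-157 + 5*54) = 1/(-157 + 270) = 1/113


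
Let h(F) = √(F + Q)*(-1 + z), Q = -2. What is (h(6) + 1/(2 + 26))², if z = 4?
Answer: 28561/784 ≈ 36.430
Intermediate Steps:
h(F) = 3*√(-2 + F) (h(F) = √(F - 2)*(-1 + 4) = √(-2 + F)*3 = 3*√(-2 + F))
(h(6) + 1/(2 + 26))² = (3*√(-2 + 6) + 1/(2 + 26))² = (3*√4 + 1/28)² = (3*2 + 1/28)² = (6 + 1/28)² = (169/28)² = 28561/784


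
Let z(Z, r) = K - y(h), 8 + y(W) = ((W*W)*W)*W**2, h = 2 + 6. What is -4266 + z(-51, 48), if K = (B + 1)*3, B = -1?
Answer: -37026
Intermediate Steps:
h = 8
K = 0 (K = (-1 + 1)*3 = 0*3 = 0)
y(W) = -8 + W**5 (y(W) = -8 + ((W*W)*W)*W**2 = -8 + (W**2*W)*W**2 = -8 + W**3*W**2 = -8 + W**5)
z(Z, r) = -32760 (z(Z, r) = 0 - (-8 + 8**5) = 0 - (-8 + 32768) = 0 - 1*32760 = 0 - 32760 = -32760)
-4266 + z(-51, 48) = -4266 - 32760 = -37026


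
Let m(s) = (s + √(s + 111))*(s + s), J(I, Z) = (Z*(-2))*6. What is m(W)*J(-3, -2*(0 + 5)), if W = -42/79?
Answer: 423360/6241 - 10080*√689433/6241 ≈ -1273.2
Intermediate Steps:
W = -42/79 (W = -42*1/79 = -42/79 ≈ -0.53165)
J(I, Z) = -12*Z (J(I, Z) = -2*Z*6 = -12*Z)
m(s) = 2*s*(s + √(111 + s)) (m(s) = (s + √(111 + s))*(2*s) = 2*s*(s + √(111 + s)))
m(W)*J(-3, -2*(0 + 5)) = (2*(-42/79)*(-42/79 + √(111 - 42/79)))*(-(-24)*(0 + 5)) = (2*(-42/79)*(-42/79 + √(8727/79)))*(-(-24)*5) = (2*(-42/79)*(-42/79 + √689433/79))*(-12*(-10)) = (3528/6241 - 84*√689433/6241)*120 = 423360/6241 - 10080*√689433/6241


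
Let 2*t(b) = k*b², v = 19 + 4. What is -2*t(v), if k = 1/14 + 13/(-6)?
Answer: 23276/21 ≈ 1108.4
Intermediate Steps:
v = 23
k = -44/21 (k = 1*(1/14) + 13*(-⅙) = 1/14 - 13/6 = -44/21 ≈ -2.0952)
t(b) = -22*b²/21 (t(b) = (-44*b²/21)/2 = -22*b²/21)
-2*t(v) = -(-44)*23²/21 = -(-44)*529/21 = -2*(-11638/21) = 23276/21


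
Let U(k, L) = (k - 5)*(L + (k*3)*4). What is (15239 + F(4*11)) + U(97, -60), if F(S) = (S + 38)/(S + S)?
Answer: 5139549/44 ≈ 1.1681e+5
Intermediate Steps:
F(S) = (38 + S)/(2*S) (F(S) = (38 + S)/((2*S)) = (38 + S)*(1/(2*S)) = (38 + S)/(2*S))
U(k, L) = (-5 + k)*(L + 12*k) (U(k, L) = (-5 + k)*(L + (3*k)*4) = (-5 + k)*(L + 12*k))
(15239 + F(4*11)) + U(97, -60) = (15239 + (38 + 4*11)/(2*((4*11)))) + (-60*97 - 5*(-60) + 12*97² - 60*97) = (15239 + (½)*(38 + 44)/44) + (-5820 + 300 + 12*9409 - 5820) = (15239 + (½)*(1/44)*82) + (-5820 + 300 + 112908 - 5820) = (15239 + 41/44) + 101568 = 670557/44 + 101568 = 5139549/44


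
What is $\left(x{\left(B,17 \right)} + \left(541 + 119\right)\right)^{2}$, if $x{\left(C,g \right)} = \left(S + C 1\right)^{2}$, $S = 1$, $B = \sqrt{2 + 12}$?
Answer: $455681 + 2700 \sqrt{14} \approx 4.6578 \cdot 10^{5}$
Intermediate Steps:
$B = \sqrt{14} \approx 3.7417$
$x{\left(C,g \right)} = \left(1 + C\right)^{2}$ ($x{\left(C,g \right)} = \left(1 + C 1\right)^{2} = \left(1 + C\right)^{2}$)
$\left(x{\left(B,17 \right)} + \left(541 + 119\right)\right)^{2} = \left(\left(1 + \sqrt{14}\right)^{2} + \left(541 + 119\right)\right)^{2} = \left(\left(1 + \sqrt{14}\right)^{2} + 660\right)^{2} = \left(660 + \left(1 + \sqrt{14}\right)^{2}\right)^{2}$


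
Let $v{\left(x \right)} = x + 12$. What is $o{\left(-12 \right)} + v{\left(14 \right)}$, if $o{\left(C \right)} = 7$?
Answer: $33$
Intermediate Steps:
$v{\left(x \right)} = 12 + x$
$o{\left(-12 \right)} + v{\left(14 \right)} = 7 + \left(12 + 14\right) = 7 + 26 = 33$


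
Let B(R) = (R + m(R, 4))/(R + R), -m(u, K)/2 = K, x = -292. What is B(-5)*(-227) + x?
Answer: -5871/10 ≈ -587.10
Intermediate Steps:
m(u, K) = -2*K
B(R) = (-8 + R)/(2*R) (B(R) = (R - 2*4)/(R + R) = (R - 8)/((2*R)) = (-8 + R)*(1/(2*R)) = (-8 + R)/(2*R))
B(-5)*(-227) + x = ((½)*(-8 - 5)/(-5))*(-227) - 292 = ((½)*(-⅕)*(-13))*(-227) - 292 = (13/10)*(-227) - 292 = -2951/10 - 292 = -5871/10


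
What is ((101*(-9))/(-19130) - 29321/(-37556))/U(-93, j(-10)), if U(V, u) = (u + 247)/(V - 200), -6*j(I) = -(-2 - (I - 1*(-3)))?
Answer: -261524094393/267082404590 ≈ -0.97919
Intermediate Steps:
j(I) = -5/6 - I/6 (j(I) = -(-1)*(-2 - (I - 1*(-3)))/6 = -(-1)*(-2 - (I + 3))/6 = -(-1)*(-2 - (3 + I))/6 = -(-1)*(-2 + (-3 - I))/6 = -(-1)*(-5 - I)/6 = -(5 + I)/6 = -5/6 - I/6)
U(V, u) = (247 + u)/(-200 + V)
((101*(-9))/(-19130) - 29321/(-37556))/U(-93, j(-10)) = ((101*(-9))/(-19130) - 29321/(-37556))/(((247 + (-5/6 - 1/6*(-10)))/(-200 - 93))) = (-909*(-1/19130) - 29321*(-1/37556))/(((247 + (-5/6 + 5/3))/(-293))) = (909/19130 + 29321/37556)/((-(247 + 5/6)/293)) = 297524567/(359223140*((-1/293*1487/6))) = 297524567/(359223140*(-1487/1758)) = (297524567/359223140)*(-1758/1487) = -261524094393/267082404590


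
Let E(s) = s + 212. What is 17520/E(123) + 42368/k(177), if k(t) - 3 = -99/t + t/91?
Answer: 15323252752/1577649 ≈ 9712.7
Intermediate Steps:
E(s) = 212 + s
k(t) = 3 - 99/t + t/91 (k(t) = 3 + (-99/t + t/91) = 3 - 99/t + t/91)
17520/E(123) + 42368/k(177) = 17520/(212 + 123) + 42368/(3 - 99/177 + (1/91)*177) = 17520/335 + 42368/(3 - 99*1/177 + 177/91) = 17520*(1/335) + 42368/(3 - 33/59 + 177/91) = 3504/67 + 42368/(23547/5369) = 3504/67 + 42368*(5369/23547) = 3504/67 + 227473792/23547 = 15323252752/1577649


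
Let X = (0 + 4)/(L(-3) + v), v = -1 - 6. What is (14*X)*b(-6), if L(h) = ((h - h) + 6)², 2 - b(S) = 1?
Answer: 56/29 ≈ 1.9310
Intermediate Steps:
v = -7
b(S) = 1 (b(S) = 2 - 1*1 = 2 - 1 = 1)
L(h) = 36 (L(h) = (0 + 6)² = 6² = 36)
X = 4/29 (X = (0 + 4)/(36 - 7) = 4/29 ≈ 0.13793)
(14*X)*b(-6) = (14*(4/29))*1 = (56/29)*1 = 56/29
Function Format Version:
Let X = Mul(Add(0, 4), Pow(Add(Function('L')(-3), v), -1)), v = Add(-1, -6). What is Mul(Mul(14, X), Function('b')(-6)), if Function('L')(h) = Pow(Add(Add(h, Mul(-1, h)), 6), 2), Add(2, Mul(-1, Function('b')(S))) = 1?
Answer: Rational(56, 29) ≈ 1.9310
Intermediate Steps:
v = -7
Function('b')(S) = 1 (Function('b')(S) = Add(2, Mul(-1, 1)) = Add(2, -1) = 1)
Function('L')(h) = 36 (Function('L')(h) = Pow(Add(0, 6), 2) = Pow(6, 2) = 36)
X = Rational(4, 29) (X = Mul(Add(0, 4), Pow(Add(36, -7), -1)) = Mul(4, Pow(29, -1)) = Mul(4, Rational(1, 29)) = Rational(4, 29) ≈ 0.13793)
Mul(Mul(14, X), Function('b')(-6)) = Mul(Mul(14, Rational(4, 29)), 1) = Mul(Rational(56, 29), 1) = Rational(56, 29)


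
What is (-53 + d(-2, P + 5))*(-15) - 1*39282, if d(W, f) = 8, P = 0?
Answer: -38607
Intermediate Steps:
(-53 + d(-2, P + 5))*(-15) - 1*39282 = (-53 + 8)*(-15) - 1*39282 = -45*(-15) - 39282 = 675 - 39282 = -38607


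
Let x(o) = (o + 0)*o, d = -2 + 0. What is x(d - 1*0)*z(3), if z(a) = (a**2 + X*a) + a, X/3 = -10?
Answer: -312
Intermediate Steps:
X = -30 (X = 3*(-10) = -30)
z(a) = a**2 - 29*a (z(a) = (a**2 - 30*a) + a = a**2 - 29*a)
d = -2
x(o) = o**2 (x(o) = o*o = o**2)
x(d - 1*0)*z(3) = (-2 - 1*0)**2*(3*(-29 + 3)) = (-2 + 0)**2*(3*(-26)) = (-2)**2*(-78) = 4*(-78) = -312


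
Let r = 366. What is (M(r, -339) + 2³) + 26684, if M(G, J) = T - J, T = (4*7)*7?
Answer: 27227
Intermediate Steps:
T = 196 (T = 28*7 = 196)
M(G, J) = 196 - J
(M(r, -339) + 2³) + 26684 = ((196 - 1*(-339)) + 2³) + 26684 = ((196 + 339) + 8) + 26684 = (535 + 8) + 26684 = 543 + 26684 = 27227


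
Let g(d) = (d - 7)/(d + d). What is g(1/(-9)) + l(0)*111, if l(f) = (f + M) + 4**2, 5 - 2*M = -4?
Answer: 4615/2 ≈ 2307.5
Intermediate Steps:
M = 9/2 (M = 5/2 - 1/2*(-4) = 5/2 + 2 = 9/2 ≈ 4.5000)
l(f) = 41/2 + f (l(f) = (f + 9/2) + 4**2 = (9/2 + f) + 16 = 41/2 + f)
g(d) = (-7 + d)/(2*d) (g(d) = (-7 + d)/((2*d)) = (-7 + d)*(1/(2*d)) = (-7 + d)/(2*d))
g(1/(-9)) + l(0)*111 = (-7 + 1/(-9))/(2*(1/(-9))) + (41/2 + 0)*111 = (-7 - 1/9)/(2*(-1/9)) + (41/2)*111 = (1/2)*(-9)*(-64/9) + 4551/2 = 32 + 4551/2 = 4615/2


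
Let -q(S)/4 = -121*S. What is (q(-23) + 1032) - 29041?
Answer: -39141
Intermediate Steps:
q(S) = 484*S (q(S) = -(-484)*S = 484*S)
(q(-23) + 1032) - 29041 = (484*(-23) + 1032) - 29041 = (-11132 + 1032) - 29041 = -10100 - 29041 = -39141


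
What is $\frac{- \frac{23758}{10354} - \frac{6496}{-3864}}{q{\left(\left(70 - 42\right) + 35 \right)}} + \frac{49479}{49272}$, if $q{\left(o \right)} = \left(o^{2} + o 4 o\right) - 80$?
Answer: $\frac{116442175577429}{115958612656680} \approx 1.0042$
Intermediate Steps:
$q{\left(o \right)} = -80 + 5 o^{2}$ ($q{\left(o \right)} = \left(o^{2} + 4 o o\right) - 80 = \left(o^{2} + 4 o^{2}\right) - 80 = 5 o^{2} - 80 = -80 + 5 o^{2}$)
$\frac{- \frac{23758}{10354} - \frac{6496}{-3864}}{q{\left(\left(70 - 42\right) + 35 \right)}} + \frac{49479}{49272} = \frac{- \frac{23758}{10354} - \frac{6496}{-3864}}{-80 + 5 \left(\left(70 - 42\right) + 35\right)^{2}} + \frac{49479}{49272} = \frac{\left(-23758\right) \frac{1}{10354} - - \frac{116}{69}}{-80 + 5 \left(28 + 35\right)^{2}} + 49479 \cdot \frac{1}{49272} = \frac{- \frac{11879}{5177} + \frac{116}{69}}{-80 + 5 \cdot 63^{2}} + \frac{16493}{16424} = - \frac{219119}{357213 \left(-80 + 5 \cdot 3969\right)} + \frac{16493}{16424} = - \frac{219119}{357213 \left(-80 + 19845\right)} + \frac{16493}{16424} = - \frac{219119}{357213 \cdot 19765} + \frac{16493}{16424} = \left(- \frac{219119}{357213}\right) \frac{1}{19765} + \frac{16493}{16424} = - \frac{219119}{7060314945} + \frac{16493}{16424} = \frac{116442175577429}{115958612656680}$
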